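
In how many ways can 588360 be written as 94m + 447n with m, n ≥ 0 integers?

gcd(447, 94) = 1.
By Bézout, 94*(214) + 447*(-45) = 1.
One solution: (315, 1250).
General: m = 315 + 447t, n = 1250 - 94t.
m ≥ 0 ⇒ t ≥ 0; n ≥ 0 ⇒ t ≤ 13. So t ∈ [0, 13]: 14 solutions.

14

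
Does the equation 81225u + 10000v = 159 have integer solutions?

no

gcd(81225, 10000) = 25  (81225 = 8×10000 + 1225, 10000 = 8×1225 + 200, 1225 = 6×200 + 25, 200 = 8×25).
25 does not divide 159 (remainder 9), so no integer solutions.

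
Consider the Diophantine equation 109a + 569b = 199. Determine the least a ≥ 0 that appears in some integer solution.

gcd(569, 109) = 1  (569 = 5·109 + 24, 109 = 4·24 + 13, 24 = 1·13 + 11, 13 = 1·11 + 2, 11 = 5·2 + 1, 2 = 2·1).
1 divides 199, so solutions exist.
Back-substituting, 109·(-261) + 569·(50) = 1.
Scale by 199/1 = 199: (a₀, b₀) = (-51939, 9950).
General solution: a = -51939 + 569t, b = 9950 - 109t for integer t.
a ≥ 0: smallest is -51939 mod 569 = 409 (at t = 92), with b = -78.

409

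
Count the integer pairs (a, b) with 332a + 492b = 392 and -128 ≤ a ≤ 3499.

30

gcd(492, 332) = 4.
By Bézout, 332*(-40) + 492*(27) = 4.
Particular solution: (16, -10).
General solution: a = 16 + 123t, b = -10 - 83t for integer t.
-128 ≤ 16 + 123t ≤ 3499 gives t ∈ [-1, 28], which is 30 values.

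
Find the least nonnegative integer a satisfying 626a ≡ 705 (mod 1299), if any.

gcd(1299, 626) = 1  (1299 = 2*626 + 47, 626 = 13*47 + 15, 47 = 3*15 + 2, 15 = 7*2 + 1, 2 = 2*1).
1 divides 705, so solutions exist.
Back-substituting, 626*(608) + 1299*(-293) = 1.
So 626*(608) ≡ 1 (mod 1299); multiply by 705: a ≡ 428640 (mod 1299).
Smallest nonnegative: a = 428640 mod 1299 = 1269.

1269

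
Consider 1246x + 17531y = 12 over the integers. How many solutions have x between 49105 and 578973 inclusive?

31

gcd(17531, 1246):
  17531 = 14×1246 + 87
  1246 = 14×87 + 28
  87 = 3×28 + 3
  28 = 9×3 + 1
  3 = 3×1
so gcd(17531, 1246) = 1.
Back-substitute for Bézout coefficients:
  1 = 28 - 9×3
  ... = 1246×(5642) + 17531×(-401)
Scale by 12: particular solution (67704, -4812); reduce x mod 17531: (15111, -1074).
General solution: x = 15111 + 17531t, y = -1074 - 1246t for integer t.
49105 ≤ 15111 + 17531t ≤ 578973 gives t ∈ [2, 32], which is 31 values.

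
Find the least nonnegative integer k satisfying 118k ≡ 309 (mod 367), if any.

gcd(367, 118) = 1.
1 divides 309, so solutions exist.
By Bézout, 118×(28) + 367×(-9) = 1.
So 118×(28) ≡ 1 (mod 367); multiply by 309: k ≡ 8652 (mod 367).
Smallest nonnegative: k = 8652 mod 367 = 211.

211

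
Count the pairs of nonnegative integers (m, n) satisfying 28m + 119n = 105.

gcd(119, 28):
  119 = 4·28 + 7
  28 = 4·7
so gcd(119, 28) = 7.
Back-substitute for Bézout coefficients:
  7 = 119 - 4·28
  ... = 28·(-4) + 119·(1)
Scale by 15: one solution is (-60, 15). Reduce m mod 17: (8, -1).
General: m = 8 + 17t, n = -1 - 4t.
m ≥ 0 ⇒ t ≥ 0; n ≥ 0 ⇒ t ≤ -1. So t ∈ [0, -1]: 0 solutions.

0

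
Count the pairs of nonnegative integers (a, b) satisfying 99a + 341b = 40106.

13

gcd(341, 99) = 11.
By Bézout, 99*(7) + 341*(-2) = 11.
One solution: (9, 115).
General: a = 9 + 31t, b = 115 - 9t.
a ≥ 0 ⇒ t ≥ 0; b ≥ 0 ⇒ t ≤ 12. So t ∈ [0, 12]: 13 solutions.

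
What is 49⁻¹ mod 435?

gcd(435, 49) = 1  (435 = 8*49 + 43, 49 = 1*43 + 6, 43 = 7*6 + 1, 6 = 6*1).
Back-substituting, 49*(-71) + 435*(8) = 1.
So 49*-71 ≡ 1 (mod 435), and -71 mod 435 = 364.

364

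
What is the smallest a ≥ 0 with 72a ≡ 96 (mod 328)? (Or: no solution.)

15

gcd(328, 72):
  328 = 4×72 + 40
  72 = 1×40 + 32
  40 = 1×32 + 8
  32 = 4×8
so gcd(328, 72) = 8.
8 divides 96, so solutions exist.
Back-substitute for Bézout coefficients:
  8 = 40 - 1×32
  ... = 72×(-9) + 328×(2)
So 72×(-9) ≡ 8 (mod 328); multiply by 12: a ≡ -108 (mod 41).
Smallest nonnegative: a = -108 mod 41 = 15.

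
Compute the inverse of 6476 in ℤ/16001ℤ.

gcd(16001, 6476) = 1.
By Bézout, 6476*(-5122) + 16001*(2073) = 1.
So 6476*-5122 ≡ 1 (mod 16001), and -5122 mod 16001 = 10879.

10879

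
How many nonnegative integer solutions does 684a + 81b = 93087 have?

gcd(684, 81) = 9  (684 = 8·81 + 36, 81 = 2·36 + 9, 36 = 4·9).
Back-substituting, 684·(-2) + 81·(17) = 9.
Scale by 10343: one solution is (-20686, 175831). Reduce a mod 9: (5, 1107).
General: a = 5 + 9t, b = 1107 - 76t.
a ≥ 0 ⇒ t ≥ 0; b ≥ 0 ⇒ t ≤ 14. So t ∈ [0, 14]: 15 solutions.

15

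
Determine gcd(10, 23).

gcd(23, 10):
  23 = 2·10 + 3
  10 = 3·3 + 1
  3 = 3·1
so gcd(23, 10) = 1.

1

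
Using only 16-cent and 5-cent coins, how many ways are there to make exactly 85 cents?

Need nonnegative integers with 16j + 5k = 85.
gcd(16, 5) = 1, and 16·(1) + 5·(-3) = 1.
So (j₀, k₀) = (85, -255); general j = 85 + 5t, k = -255 - 16t.
j ≥ 0 ⇒ t ≥ -17; k ≥ 0 ⇒ t ≤ -16. That's 2 values of t.

2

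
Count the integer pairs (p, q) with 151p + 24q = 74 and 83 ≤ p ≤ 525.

19

gcd(151, 24) = 1  (151 = 6·24 + 7, 24 = 3·7 + 3, 7 = 2·3 + 1, 3 = 3·1).
Back-substituting, 151·(7) + 24·(-44) = 1.
Scale by 74: particular solution (518, -3256); reduce p mod 24: (14, -85).
General solution: p = 14 + 24t, q = -85 - 151t for integer t.
83 ≤ 14 + 24t ≤ 525 gives t ∈ [3, 21], which is 19 values.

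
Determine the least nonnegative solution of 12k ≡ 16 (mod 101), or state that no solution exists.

35

gcd(101, 12) = 1.
1 divides 16, so solutions exist.
By Bézout, 12·(-42) + 101·(5) = 1.
So 12·(-42) ≡ 1 (mod 101); multiply by 16: k ≡ -672 (mod 101).
Smallest nonnegative: k = -672 mod 101 = 35.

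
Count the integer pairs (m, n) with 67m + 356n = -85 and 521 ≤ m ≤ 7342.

gcd(356, 67) = 1  (356 = 5·67 + 21, 67 = 3·21 + 4, 21 = 5·4 + 1, 4 = 4·1).
Back-substituting, 67·(-85) + 356·(16) = 1.
Scale by -85: particular solution (7225, -1360); reduce m mod 356: (105, -20).
General solution: m = 105 + 356t, n = -20 - 67t for integer t.
521 ≤ 105 + 356t ≤ 7342 gives t ∈ [2, 20], which is 19 values.

19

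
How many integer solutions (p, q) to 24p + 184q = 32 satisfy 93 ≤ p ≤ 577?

gcd(184, 24):
  184 = 7·24 + 16
  24 = 1·16 + 8
  16 = 2·8
so gcd(184, 24) = 8.
Back-substitute for Bézout coefficients:
  8 = 24 - 1·16
  ... = 24·(8) + 184·(-1)
Scale by 4: particular solution (32, -4); reduce p mod 23: (9, -1).
General solution: p = 9 + 23t, q = -1 - 3t for integer t.
93 ≤ 9 + 23t ≤ 577 gives t ∈ [4, 24], which is 21 values.

21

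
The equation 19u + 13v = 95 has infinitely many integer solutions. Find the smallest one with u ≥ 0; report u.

5

gcd(19, 13) = 1  (19 = 1·13 + 6, 13 = 2·6 + 1, 6 = 6·1).
1 divides 95, so solutions exist.
Back-substituting, 19·(-2) + 13·(3) = 1.
Scale by 95/1 = 95: (u₀, v₀) = (-190, 285).
General solution: u = -190 + 13t, v = 285 - 19t for integer t.
u ≥ 0: smallest is -190 mod 13 = 5 (at t = 15), with v = 0.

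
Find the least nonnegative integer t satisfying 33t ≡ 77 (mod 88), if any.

gcd(88, 33) = 11.
11 divides 77, so solutions exist.
By Bézout, 33×(3) + 88×(-1) = 11.
So 33×(3) ≡ 11 (mod 88); multiply by 7: t ≡ 21 (mod 8).
Smallest nonnegative: t = 21 mod 8 = 5.

5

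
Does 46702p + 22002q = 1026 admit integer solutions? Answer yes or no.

yes

gcd(46702, 22002) = 38  (46702 = 2*22002 + 2698, 22002 = 8*2698 + 418, 2698 = 6*418 + 190, 418 = 2*190 + 38, 190 = 5*38).
38 divides 1026, so integer solutions exist.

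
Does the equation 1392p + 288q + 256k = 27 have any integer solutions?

gcd(1392, 288) = 48  (1392 = 4*288 + 240, 288 = 1*240 + 48, 240 = 5*48).
gcd(48, 256) = 16.
16 does not divide 27 (remainder 11), so no integer solutions.

no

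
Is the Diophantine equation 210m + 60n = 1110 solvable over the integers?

yes

gcd(210, 60):
  210 = 3*60 + 30
  60 = 2*30
so gcd(210, 60) = 30.
30 divides 1110, so integer solutions exist.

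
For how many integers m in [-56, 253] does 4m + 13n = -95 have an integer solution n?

24

gcd(13, 4) = 1  (13 = 3·4 + 1, 4 = 4·1).
Back-substituting, 4·(-3) + 13·(1) = 1.
Scale by -95: particular solution (285, -95); reduce m mod 13: (12, -11).
General solution: m = 12 + 13t, n = -11 - 4t for integer t.
-56 ≤ 12 + 13t ≤ 253 gives t ∈ [-5, 18], which is 24 values.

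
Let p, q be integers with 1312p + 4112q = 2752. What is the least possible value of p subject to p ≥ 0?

gcd(4112, 1312):
  4112 = 3×1312 + 176
  1312 = 7×176 + 80
  176 = 2×80 + 16
  80 = 5×16
so gcd(4112, 1312) = 16.
16 divides 2752, so solutions exist.
Back-substitute for Bézout coefficients:
  16 = 176 - 2×80
  ... = 1312×(-47) + 4112×(15)
Scale by 2752/16 = 172: (p₀, q₀) = (-8084, 2580).
General solution: p = -8084 + 257t, q = 2580 - 82t for integer t.
p ≥ 0: smallest is -8084 mod 257 = 140 (at t = 32), with q = -44.

140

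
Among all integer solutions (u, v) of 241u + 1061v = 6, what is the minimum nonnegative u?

1017

gcd(1061, 241):
  1061 = 4×241 + 97
  241 = 2×97 + 47
  97 = 2×47 + 3
  47 = 15×3 + 2
  3 = 1×2 + 1
  2 = 2×1
so gcd(1061, 241) = 1.
1 divides 6, so solutions exist.
Back-substitute for Bézout coefficients:
  1 = 3 - 1×2
  ... = 241×(-361) + 1061×(82)
Scale by 6/1 = 6: (u₀, v₀) = (-2166, 492).
General solution: u = -2166 + 1061t, v = 492 - 241t for integer t.
u ≥ 0: smallest is -2166 mod 1061 = 1017 (at t = 3), with v = -231.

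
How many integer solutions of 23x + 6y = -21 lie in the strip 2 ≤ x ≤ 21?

4

gcd(23, 6):
  23 = 3·6 + 5
  6 = 1·5 + 1
  5 = 5·1
so gcd(23, 6) = 1.
Back-substitute for Bézout coefficients:
  1 = 6 - 1·5
  ... = 23·(-1) + 6·(4)
Scale by -21: particular solution (21, -84); reduce x mod 6: (3, -15).
General solution: x = 3 + 6t, y = -15 - 23t for integer t.
2 ≤ 3 + 6t ≤ 21 gives t ∈ [0, 3], which is 4 values.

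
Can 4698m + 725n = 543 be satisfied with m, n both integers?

gcd(4698, 725) = 29  (4698 = 6×725 + 348, 725 = 2×348 + 29, 348 = 12×29).
29 does not divide 543 (remainder 21), so no integer solutions.

no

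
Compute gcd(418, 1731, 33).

1

gcd(1731, 418) = 1  (1731 = 4×418 + 59, 418 = 7×59 + 5, 59 = 11×5 + 4, 5 = 1×4 + 1, 4 = 4×1).
gcd(1, 33) = 1.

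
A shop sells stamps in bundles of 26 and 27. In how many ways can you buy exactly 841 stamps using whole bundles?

1

Need nonnegative integers with 26j + 27k = 841.
gcd(26, 27) = 1, and 26·(-1) + 27·(1) = 1.
So (j₀, k₀) = (-841, 841); general j = -841 + 27t, k = 841 - 26t.
j ≥ 0 ⇒ t ≥ 32; k ≥ 0 ⇒ t ≤ 32. That's 1 value of t.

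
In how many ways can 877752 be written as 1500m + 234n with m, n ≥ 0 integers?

15

gcd(1500, 234) = 6.
By Bézout, 1500*(-17) + 234*(109) = 6.
One solution: (27, 3578).
General: m = 27 + 39t, n = 3578 - 250t.
m ≥ 0 ⇒ t ≥ 0; n ≥ 0 ⇒ t ≤ 14. So t ∈ [0, 14]: 15 solutions.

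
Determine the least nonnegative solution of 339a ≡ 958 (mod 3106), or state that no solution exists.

1368

gcd(3106, 339):
  3106 = 9×339 + 55
  339 = 6×55 + 9
  55 = 6×9 + 1
  9 = 9×1
so gcd(3106, 339) = 1.
1 divides 958, so solutions exist.
Back-substitute for Bézout coefficients:
  1 = 55 - 6×9
  ... = 339×(-339) + 3106×(37)
So 339×(-339) ≡ 1 (mod 3106); multiply by 958: a ≡ -324762 (mod 3106).
Smallest nonnegative: a = -324762 mod 3106 = 1368.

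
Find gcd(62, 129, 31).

gcd(129, 62) = 1  (129 = 2*62 + 5, 62 = 12*5 + 2, 5 = 2*2 + 1, 2 = 2*1).
gcd(1, 31) = 1.

1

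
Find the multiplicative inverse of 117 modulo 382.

gcd(382, 117):
  382 = 3·117 + 31
  117 = 3·31 + 24
  31 = 1·24 + 7
  24 = 3·7 + 3
  7 = 2·3 + 1
  3 = 3·1
so gcd(382, 117) = 1.
Back-substitute for Bézout coefficients:
  1 = 7 - 2·3
  ... = 117·(-111) + 382·(34)
So 117·-111 ≡ 1 (mod 382), and -111 mod 382 = 271.

271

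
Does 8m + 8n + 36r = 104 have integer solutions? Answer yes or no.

gcd(8, 8) = 8  (8 = 1·8).
gcd(8, 36) = 4.
4 divides 104, so integer solutions exist.

yes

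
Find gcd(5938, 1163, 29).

1

gcd(5938, 1163) = 1  (5938 = 5·1163 + 123, 1163 = 9·123 + 56, 123 = 2·56 + 11, 56 = 5·11 + 1, 11 = 11·1).
gcd(1, 29) = 1.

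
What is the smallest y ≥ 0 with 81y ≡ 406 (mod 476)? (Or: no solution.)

434

gcd(476, 81):
  476 = 5*81 + 71
  81 = 1*71 + 10
  71 = 7*10 + 1
  10 = 10*1
so gcd(476, 81) = 1.
1 divides 406, so solutions exist.
Back-substitute for Bézout coefficients:
  1 = 71 - 7*10
  ... = 81*(-47) + 476*(8)
So 81*(-47) ≡ 1 (mod 476); multiply by 406: y ≡ -19082 (mod 476).
Smallest nonnegative: y = -19082 mod 476 = 434.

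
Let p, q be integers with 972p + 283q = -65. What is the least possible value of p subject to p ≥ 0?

80

gcd(972, 283) = 1.
1 divides -65, so solutions exist.
By Bézout, 972*(-23) + 283*(79) = 1.
Scale by -65/1 = -65: (p₀, q₀) = (1495, -5135).
General solution: p = 1495 + 283t, q = -5135 - 972t for integer t.
p ≥ 0: smallest is 1495 mod 283 = 80 (at t = -5), with q = -275.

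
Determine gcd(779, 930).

1

gcd(930, 779) = 1  (930 = 1·779 + 151, 779 = 5·151 + 24, 151 = 6·24 + 7, 24 = 3·7 + 3, 7 = 2·3 + 1, 3 = 3·1).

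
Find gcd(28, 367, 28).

1

gcd(367, 28):
  367 = 13×28 + 3
  28 = 9×3 + 1
  3 = 3×1
so gcd(367, 28) = 1.
gcd(1, 28) = 1.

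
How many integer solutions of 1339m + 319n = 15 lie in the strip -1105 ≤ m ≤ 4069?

gcd(1339, 319) = 1.
By Bézout, 1339×(-81) + 319×(340) = 1.
Particular solution: (61, -256).
General solution: m = 61 + 319t, n = -256 - 1339t for integer t.
-1105 ≤ 61 + 319t ≤ 4069 gives t ∈ [-3, 12], which is 16 values.

16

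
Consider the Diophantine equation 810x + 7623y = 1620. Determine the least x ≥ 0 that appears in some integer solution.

gcd(7623, 810):
  7623 = 9*810 + 333
  810 = 2*333 + 144
  333 = 2*144 + 45
  144 = 3*45 + 9
  45 = 5*9
so gcd(7623, 810) = 9.
9 divides 1620, so solutions exist.
Back-substitute for Bézout coefficients:
  9 = 144 - 3*45
  ... = 810*(160) + 7623*(-17)
Scale by 1620/9 = 180: (x₀, y₀) = (28800, -3060).
General solution: x = 28800 + 847t, y = -3060 - 90t for integer t.
x ≥ 0: smallest is 28800 mod 847 = 2 (at t = -34), with y = 0.

2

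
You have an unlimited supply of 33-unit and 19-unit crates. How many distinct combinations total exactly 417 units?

1

Need nonnegative integers with 33j + 19k = 417.
gcd(33, 19) = 1, and 33·(-4) + 19·(7) = 1.
So (j₀, k₀) = (-1668, 2919); general j = -1668 + 19t, k = 2919 - 33t.
j ≥ 0 ⇒ t ≥ 88; k ≥ 0 ⇒ t ≤ 88. That's 1 value of t.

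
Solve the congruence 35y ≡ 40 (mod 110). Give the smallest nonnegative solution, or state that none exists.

gcd(110, 35) = 5  (110 = 3·35 + 5, 35 = 7·5).
5 divides 40, so solutions exist.
Back-substituting, 35·(-3) + 110·(1) = 5.
So 35·(-3) ≡ 5 (mod 110); multiply by 8: y ≡ -24 (mod 22).
Smallest nonnegative: y = -24 mod 22 = 20.

20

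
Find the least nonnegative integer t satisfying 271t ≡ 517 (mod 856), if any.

163

gcd(856, 271) = 1  (856 = 3×271 + 43, 271 = 6×43 + 13, 43 = 3×13 + 4, 13 = 3×4 + 1, 4 = 4×1).
1 divides 517, so solutions exist.
Back-substituting, 271×(199) + 856×(-63) = 1.
So 271×(199) ≡ 1 (mod 856); multiply by 517: t ≡ 102883 (mod 856).
Smallest nonnegative: t = 102883 mod 856 = 163.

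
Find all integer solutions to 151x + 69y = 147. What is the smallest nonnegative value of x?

6

gcd(151, 69):
  151 = 2×69 + 13
  69 = 5×13 + 4
  13 = 3×4 + 1
  4 = 4×1
so gcd(151, 69) = 1.
1 divides 147, so solutions exist.
Back-substitute for Bézout coefficients:
  1 = 13 - 3×4
  ... = 151×(16) + 69×(-35)
Scale by 147/1 = 147: (x₀, y₀) = (2352, -5145).
General solution: x = 2352 + 69t, y = -5145 - 151t for integer t.
x ≥ 0: smallest is 2352 mod 69 = 6 (at t = -34), with y = -11.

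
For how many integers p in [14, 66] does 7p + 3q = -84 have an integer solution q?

18

gcd(7, 3) = 1.
By Bézout, 7*(1) + 3*(-2) = 1.
Particular solution: (0, -28).
General solution: p = 0 + 3t, q = -28 - 7t for integer t.
14 ≤ 0 + 3t ≤ 66 gives t ∈ [5, 22], which is 18 values.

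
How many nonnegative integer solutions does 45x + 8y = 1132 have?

gcd(45, 8) = 1  (45 = 5·8 + 5, 8 = 1·5 + 3, 5 = 1·3 + 2, 3 = 1·2 + 1, 2 = 2·1).
Back-substituting, 45·(-3) + 8·(17) = 1.
Scale by 1132: one solution is (-3396, 19244). Reduce x mod 8: (4, 119).
General: x = 4 + 8t, y = 119 - 45t.
x ≥ 0 ⇒ t ≥ 0; y ≥ 0 ⇒ t ≤ 2. So t ∈ [0, 2]: 3 solutions.

3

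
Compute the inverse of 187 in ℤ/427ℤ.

gcd(427, 187) = 1.
By Bézout, 187×(-137) + 427×(60) = 1.
So 187×-137 ≡ 1 (mod 427), and -137 mod 427 = 290.

290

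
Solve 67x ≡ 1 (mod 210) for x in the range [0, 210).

gcd(210, 67) = 1  (210 = 3·67 + 9, 67 = 7·9 + 4, 9 = 2·4 + 1, 4 = 4·1).
Back-substituting, 67·(-47) + 210·(15) = 1.
So 67·-47 ≡ 1 (mod 210), and -47 mod 210 = 163.

163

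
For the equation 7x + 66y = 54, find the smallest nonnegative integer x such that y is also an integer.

36

gcd(66, 7):
  66 = 9*7 + 3
  7 = 2*3 + 1
  3 = 3*1
so gcd(66, 7) = 1.
1 divides 54, so solutions exist.
Back-substitute for Bézout coefficients:
  1 = 7 - 2*3
  ... = 7*(19) + 66*(-2)
Scale by 54/1 = 54: (x₀, y₀) = (1026, -108).
General solution: x = 1026 + 66t, y = -108 - 7t for integer t.
x ≥ 0: smallest is 1026 mod 66 = 36 (at t = -15), with y = -3.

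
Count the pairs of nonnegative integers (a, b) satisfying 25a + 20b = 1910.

19

gcd(25, 20) = 5  (25 = 1×20 + 5, 20 = 4×5).
Back-substituting, 25×(1) + 20×(-1) = 5.
Scale by 382: one solution is (382, -382). Reduce a mod 4: (2, 93).
General: a = 2 + 4t, b = 93 - 5t.
a ≥ 0 ⇒ t ≥ 0; b ≥ 0 ⇒ t ≤ 18. So t ∈ [0, 18]: 19 solutions.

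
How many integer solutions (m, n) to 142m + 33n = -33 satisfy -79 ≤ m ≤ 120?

6

gcd(142, 33):
  142 = 4×33 + 10
  33 = 3×10 + 3
  10 = 3×3 + 1
  3 = 3×1
so gcd(142, 33) = 1.
Back-substitute for Bézout coefficients:
  1 = 10 - 3×3
  ... = 142×(10) + 33×(-43)
Scale by -33: particular solution (-330, 1419); reduce m mod 33: (0, -1).
General solution: m = 0 + 33t, n = -1 - 142t for integer t.
-79 ≤ 0 + 33t ≤ 120 gives t ∈ [-2, 3], which is 6 values.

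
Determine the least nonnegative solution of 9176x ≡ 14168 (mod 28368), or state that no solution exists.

895

gcd(28368, 9176) = 8.
8 divides 14168, so solutions exist.
By Bézout, 9176×(439) + 28368×(-142) = 8.
So 9176×(439) ≡ 8 (mod 28368); multiply by 1771: x ≡ 777469 (mod 3546).
Smallest nonnegative: x = 777469 mod 3546 = 895.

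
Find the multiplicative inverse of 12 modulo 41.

24

gcd(41, 12) = 1  (41 = 3*12 + 5, 12 = 2*5 + 2, 5 = 2*2 + 1, 2 = 2*1).
Back-substituting, 12*(-17) + 41*(5) = 1.
So 12*-17 ≡ 1 (mod 41), and -17 mod 41 = 24.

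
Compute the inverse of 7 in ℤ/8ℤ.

7

gcd(8, 7) = 1  (8 = 1*7 + 1, 7 = 7*1).
Back-substituting, 7*(-1) + 8*(1) = 1.
So 7*-1 ≡ 1 (mod 8), and -1 mod 8 = 7.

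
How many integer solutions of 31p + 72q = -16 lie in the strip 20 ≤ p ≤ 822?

gcd(72, 31):
  72 = 2·31 + 10
  31 = 3·10 + 1
  10 = 10·1
so gcd(72, 31) = 1.
Back-substitute for Bézout coefficients:
  1 = 31 - 3·10
  ... = 31·(7) + 72·(-3)
Scale by -16: particular solution (-112, 48); reduce p mod 72: (32, -14).
General solution: p = 32 + 72t, q = -14 - 31t for integer t.
20 ≤ 32 + 72t ≤ 822 gives t ∈ [0, 10], which is 11 values.

11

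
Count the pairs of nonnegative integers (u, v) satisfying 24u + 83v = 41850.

21

gcd(83, 24) = 1.
By Bézout, 24×(-38) + 83×(11) = 1.
One solution: (63, 486).
General: u = 63 + 83t, v = 486 - 24t.
u ≥ 0 ⇒ t ≥ 0; v ≥ 0 ⇒ t ≤ 20. So t ∈ [0, 20]: 21 solutions.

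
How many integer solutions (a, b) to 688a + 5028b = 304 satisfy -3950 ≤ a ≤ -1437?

gcd(5028, 688) = 4.
By Bézout, 688×(-95) + 5028×(13) = 4.
Particular solution: (322, -44).
General solution: a = 322 + 1257t, b = -44 - 172t for integer t.
-3950 ≤ 322 + 1257t ≤ -1437 gives t ∈ [-3, -2], which is 2 values.

2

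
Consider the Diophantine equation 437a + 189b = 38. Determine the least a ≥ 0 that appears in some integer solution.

gcd(437, 189) = 1  (437 = 2*189 + 59, 189 = 3*59 + 12, 59 = 4*12 + 11, 12 = 1*11 + 1, 11 = 11*1).
1 divides 38, so solutions exist.
Back-substituting, 437*(-16) + 189*(37) = 1.
Scale by 38/1 = 38: (a₀, b₀) = (-608, 1406).
General solution: a = -608 + 189t, b = 1406 - 437t for integer t.
a ≥ 0: smallest is -608 mod 189 = 148 (at t = 4), with b = -342.

148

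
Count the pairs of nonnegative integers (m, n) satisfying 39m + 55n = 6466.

3

gcd(55, 39) = 1.
By Bézout, 39·(24) + 55·(-17) = 1.
One solution: (29, 97).
General: m = 29 + 55t, n = 97 - 39t.
m ≥ 0 ⇒ t ≥ 0; n ≥ 0 ⇒ t ≤ 2. So t ∈ [0, 2]: 3 solutions.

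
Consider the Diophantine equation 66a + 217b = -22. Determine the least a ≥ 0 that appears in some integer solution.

72

gcd(217, 66) = 1.
1 divides -22, so solutions exist.
By Bézout, 66·(-23) + 217·(7) = 1.
Scale by -22/1 = -22: (a₀, b₀) = (506, -154).
General solution: a = 506 + 217t, b = -154 - 66t for integer t.
a ≥ 0: smallest is 506 mod 217 = 72 (at t = -2), with b = -22.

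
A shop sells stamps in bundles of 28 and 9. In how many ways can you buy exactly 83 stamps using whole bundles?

Need nonnegative integers with 28j + 9k = 83.
gcd(28, 9) = 1, and 28·(1) + 9·(-3) = 1.
So (j₀, k₀) = (83, -249); general j = 83 + 9t, k = -249 - 28t.
j ≥ 0 ⇒ t ≥ -9; k ≥ 0 ⇒ t ≤ -9. That's 1 value of t.

1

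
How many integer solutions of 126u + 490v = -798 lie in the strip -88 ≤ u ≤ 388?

14

gcd(490, 126) = 14.
By Bézout, 126*(4) + 490*(-1) = 14.
Particular solution: (17, -6).
General solution: u = 17 + 35t, v = -6 - 9t for integer t.
-88 ≤ 17 + 35t ≤ 388 gives t ∈ [-3, 10], which is 14 values.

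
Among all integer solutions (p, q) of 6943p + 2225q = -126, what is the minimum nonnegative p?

1743

gcd(6943, 2225) = 1.
1 divides -126, so solutions exist.
By Bézout, 6943*(357) + 2225*(-1114) = 1.
Scale by -126/1 = -126: (p₀, q₀) = (-44982, 140364).
General solution: p = -44982 + 2225t, q = 140364 - 6943t for integer t.
p ≥ 0: smallest is -44982 mod 2225 = 1743 (at t = 21), with q = -5439.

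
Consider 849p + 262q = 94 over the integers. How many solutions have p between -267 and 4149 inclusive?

gcd(849, 262) = 1  (849 = 3*262 + 63, 262 = 4*63 + 10, 63 = 6*10 + 3, 10 = 3*3 + 1, 3 = 3*1).
Back-substituting, 849*(-79) + 262*(256) = 1.
Scale by 94: particular solution (-7426, 24064); reduce p mod 262: (172, -557).
General solution: p = 172 + 262t, q = -557 - 849t for integer t.
-267 ≤ 172 + 262t ≤ 4149 gives t ∈ [-1, 15], which is 17 values.

17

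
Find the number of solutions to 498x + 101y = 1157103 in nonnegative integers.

gcd(498, 101) = 1.
By Bézout, 498×(-29) + 101×(143) = 1.
One solution: (51, 11205).
General: x = 51 + 101t, y = 11205 - 498t.
x ≥ 0 ⇒ t ≥ 0; y ≥ 0 ⇒ t ≤ 22. So t ∈ [0, 22]: 23 solutions.

23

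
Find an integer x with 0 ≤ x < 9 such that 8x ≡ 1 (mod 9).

gcd(9, 8):
  9 = 1*8 + 1
  8 = 8*1
so gcd(9, 8) = 1.
Back-substitute for Bézout coefficients:
  1 = 9 - 1*8
  ... = 8*(-1) + 9*(1)
So 8*-1 ≡ 1 (mod 9), and -1 mod 9 = 8.

8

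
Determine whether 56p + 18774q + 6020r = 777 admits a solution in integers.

no

gcd(18774, 56) = 14  (18774 = 335*56 + 14, 56 = 4*14).
gcd(14, 6020) = 14.
14 does not divide 777 (remainder 7), so no integer solutions.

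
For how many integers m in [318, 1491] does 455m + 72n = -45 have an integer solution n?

gcd(455, 72):
  455 = 6·72 + 23
  72 = 3·23 + 3
  23 = 7·3 + 2
  3 = 1·2 + 1
  2 = 2·1
so gcd(455, 72) = 1.
Back-substitute for Bézout coefficients:
  1 = 3 - 1·2
  ... = 455·(-25) + 72·(158)
Scale by -45: particular solution (1125, -7110); reduce m mod 72: (45, -285).
General solution: m = 45 + 72t, n = -285 - 455t for integer t.
318 ≤ 45 + 72t ≤ 1491 gives t ∈ [4, 20], which is 17 values.

17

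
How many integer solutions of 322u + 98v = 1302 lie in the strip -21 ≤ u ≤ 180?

gcd(322, 98) = 14.
By Bézout, 322×(-3) + 98×(10) = 14.
Particular solution: (1, 10).
General solution: u = 1 + 7t, v = 10 - 23t for integer t.
-21 ≤ 1 + 7t ≤ 180 gives t ∈ [-3, 25], which is 29 values.

29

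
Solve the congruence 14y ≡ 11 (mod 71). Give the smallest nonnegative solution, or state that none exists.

gcd(71, 14) = 1.
1 divides 11, so solutions exist.
By Bézout, 14×(-5) + 71×(1) = 1.
So 14×(-5) ≡ 1 (mod 71); multiply by 11: y ≡ -55 (mod 71).
Smallest nonnegative: y = -55 mod 71 = 16.

16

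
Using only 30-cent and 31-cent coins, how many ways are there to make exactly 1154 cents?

1

Need nonnegative integers with 30j + 31k = 1154.
gcd(30, 31) = 1, and 30·(-1) + 31·(1) = 1.
So (j₀, k₀) = (-1154, 1154); general j = -1154 + 31t, k = 1154 - 30t.
j ≥ 0 ⇒ t ≥ 38; k ≥ 0 ⇒ t ≤ 38. That's 1 value of t.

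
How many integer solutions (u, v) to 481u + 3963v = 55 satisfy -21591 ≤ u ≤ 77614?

gcd(3963, 481) = 1  (3963 = 8*481 + 115, 481 = 4*115 + 21, 115 = 5*21 + 10, 21 = 2*10 + 1, 10 = 10*1).
Back-substituting, 481*(379) + 3963*(-46) = 1.
Scale by 55: particular solution (20845, -2530); reduce u mod 3963: (1030, -125).
General solution: u = 1030 + 3963t, v = -125 - 481t for integer t.
-21591 ≤ 1030 + 3963t ≤ 77614 gives t ∈ [-5, 19], which is 25 values.

25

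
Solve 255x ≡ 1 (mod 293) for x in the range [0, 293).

239

gcd(293, 255):
  293 = 1·255 + 38
  255 = 6·38 + 27
  38 = 1·27 + 11
  27 = 2·11 + 5
  11 = 2·5 + 1
  5 = 5·1
so gcd(293, 255) = 1.
Back-substitute for Bézout coefficients:
  1 = 11 - 2·5
  ... = 255·(-54) + 293·(47)
So 255·-54 ≡ 1 (mod 293), and -54 mod 293 = 239.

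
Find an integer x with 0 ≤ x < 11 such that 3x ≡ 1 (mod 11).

gcd(11, 3) = 1.
By Bézout, 3·(4) + 11·(-1) = 1.
So 3·4 ≡ 1 (mod 11), and 4 mod 11 = 4.

4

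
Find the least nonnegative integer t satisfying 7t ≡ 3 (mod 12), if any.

9

gcd(12, 7) = 1  (12 = 1×7 + 5, 7 = 1×5 + 2, 5 = 2×2 + 1, 2 = 2×1).
1 divides 3, so solutions exist.
Back-substituting, 7×(-5) + 12×(3) = 1.
So 7×(-5) ≡ 1 (mod 12); multiply by 3: t ≡ -15 (mod 12).
Smallest nonnegative: t = -15 mod 12 = 9.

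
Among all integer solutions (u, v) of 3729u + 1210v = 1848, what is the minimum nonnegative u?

92

gcd(3729, 1210) = 11.
11 divides 1848, so solutions exist.
By Bézout, 3729·(49) + 1210·(-151) = 11.
Scale by 1848/11 = 168: (u₀, v₀) = (8232, -25368).
General solution: u = 8232 + 110t, v = -25368 - 339t for integer t.
u ≥ 0: smallest is 8232 mod 110 = 92 (at t = -74), with v = -282.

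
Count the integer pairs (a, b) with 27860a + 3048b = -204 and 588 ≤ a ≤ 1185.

gcd(27860, 3048) = 4  (27860 = 9*3048 + 428, 3048 = 7*428 + 52, 428 = 8*52 + 12, 52 = 4*12 + 4, 12 = 3*4).
Back-substituting, 27860*(-235) + 3048*(2148) = 4.
Scale by -51: particular solution (11985, -109548); reduce a mod 762: (555, -5073).
General solution: a = 555 + 762t, b = -5073 - 6965t for integer t.
588 ≤ 555 + 762t ≤ 1185 gives t ∈ [1, 0], which is 0 values.

0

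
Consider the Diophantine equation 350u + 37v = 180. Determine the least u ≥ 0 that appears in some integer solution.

gcd(350, 37) = 1  (350 = 9*37 + 17, 37 = 2*17 + 3, 17 = 5*3 + 2, 3 = 1*2 + 1, 2 = 2*1).
1 divides 180, so solutions exist.
Back-substituting, 350*(-13) + 37*(123) = 1.
Scale by 180/1 = 180: (u₀, v₀) = (-2340, 22140).
General solution: u = -2340 + 37t, v = 22140 - 350t for integer t.
u ≥ 0: smallest is -2340 mod 37 = 28 (at t = 64), with v = -260.

28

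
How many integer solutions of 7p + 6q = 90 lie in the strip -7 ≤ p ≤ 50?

10

gcd(7, 6) = 1.
By Bézout, 7×(1) + 6×(-1) = 1.
Particular solution: (0, 15).
General solution: p = 0 + 6t, q = 15 - 7t for integer t.
-7 ≤ 0 + 6t ≤ 50 gives t ∈ [-1, 8], which is 10 values.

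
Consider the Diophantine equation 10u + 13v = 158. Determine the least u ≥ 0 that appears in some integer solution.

8

gcd(13, 10):
  13 = 1×10 + 3
  10 = 3×3 + 1
  3 = 3×1
so gcd(13, 10) = 1.
1 divides 158, so solutions exist.
Back-substitute for Bézout coefficients:
  1 = 10 - 3×3
  ... = 10×(4) + 13×(-3)
Scale by 158/1 = 158: (u₀, v₀) = (632, -474).
General solution: u = 632 + 13t, v = -474 - 10t for integer t.
u ≥ 0: smallest is 632 mod 13 = 8 (at t = -48), with v = 6.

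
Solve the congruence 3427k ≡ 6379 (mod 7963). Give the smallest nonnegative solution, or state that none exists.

gcd(7963, 3427) = 1.
1 divides 6379, so solutions exist.
By Bézout, 3427·(876) + 7963·(-377) = 1.
So 3427·(876) ≡ 1 (mod 7963); multiply by 6379: k ≡ 5588004 (mod 7963).
Smallest nonnegative: k = 5588004 mod 7963 = 5941.

5941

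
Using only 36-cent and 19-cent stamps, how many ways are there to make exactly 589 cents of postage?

Need nonnegative integers with 36j + 19k = 589.
gcd(36, 19) = 1, and 36·(9) + 19·(-17) = 1.
So (j₀, k₀) = (5301, -10013); general j = 5301 + 19t, k = -10013 - 36t.
j ≥ 0 ⇒ t ≥ -279; k ≥ 0 ⇒ t ≤ -279. That's 1 value of t.

1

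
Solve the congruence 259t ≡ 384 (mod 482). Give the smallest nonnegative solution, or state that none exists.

182

gcd(482, 259) = 1  (482 = 1·259 + 223, 259 = 1·223 + 36, 223 = 6·36 + 7, 36 = 5·7 + 1, 7 = 7·1).
1 divides 384, so solutions exist.
Back-substituting, 259·(67) + 482·(-36) = 1.
So 259·(67) ≡ 1 (mod 482); multiply by 384: t ≡ 25728 (mod 482).
Smallest nonnegative: t = 25728 mod 482 = 182.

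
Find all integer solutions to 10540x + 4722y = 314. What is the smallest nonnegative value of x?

1547

gcd(10540, 4722):
  10540 = 2·4722 + 1096
  4722 = 4·1096 + 338
  1096 = 3·338 + 82
  338 = 4·82 + 10
  82 = 8·10 + 2
  10 = 5·2
so gcd(10540, 4722) = 2.
2 divides 314, so solutions exist.
Back-substitute for Bézout coefficients:
  2 = 82 - 8·10
  ... = 10540·(461) + 4722·(-1029)
Scale by 314/2 = 157: (x₀, y₀) = (72377, -161553).
General solution: x = 72377 + 2361t, y = -161553 - 5270t for integer t.
x ≥ 0: smallest is 72377 mod 2361 = 1547 (at t = -30), with y = -3453.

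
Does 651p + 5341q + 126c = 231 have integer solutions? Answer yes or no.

yes

gcd(5341, 651) = 7.
gcd(7, 126) = 7.
7 divides 231, so integer solutions exist.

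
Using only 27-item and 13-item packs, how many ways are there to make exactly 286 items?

Need nonnegative integers with 27j + 13k = 286.
gcd(27, 13) = 1, and 27·(1) + 13·(-2) = 1.
So (j₀, k₀) = (286, -572); general j = 286 + 13t, k = -572 - 27t.
j ≥ 0 ⇒ t ≥ -22; k ≥ 0 ⇒ t ≤ -22. That's 1 value of t.

1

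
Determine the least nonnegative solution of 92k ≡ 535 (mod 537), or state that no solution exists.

gcd(537, 92) = 1  (537 = 5·92 + 77, 92 = 1·77 + 15, 77 = 5·15 + 2, 15 = 7·2 + 1, 2 = 2·1).
1 divides 535, so solutions exist.
Back-substituting, 92·(251) + 537·(-43) = 1.
So 92·(251) ≡ 1 (mod 537); multiply by 535: k ≡ 134285 (mod 537).
Smallest nonnegative: k = 134285 mod 537 = 35.

35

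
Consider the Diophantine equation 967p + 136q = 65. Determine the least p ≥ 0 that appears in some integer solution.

95

gcd(967, 136) = 1.
1 divides 65, so solutions exist.
By Bézout, 967*(-9) + 136*(64) = 1.
Scale by 65/1 = 65: (p₀, q₀) = (-585, 4160).
General solution: p = -585 + 136t, q = 4160 - 967t for integer t.
p ≥ 0: smallest is -585 mod 136 = 95 (at t = 5), with q = -675.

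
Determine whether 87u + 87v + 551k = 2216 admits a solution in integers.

no

gcd(87, 87):
  87 = 1×87
so gcd(87, 87) = 87.
gcd(87, 551) = 29.
29 does not divide 2216 (remainder 12), so no integer solutions.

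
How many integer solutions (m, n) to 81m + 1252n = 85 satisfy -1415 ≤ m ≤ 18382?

gcd(1252, 81) = 1.
By Bézout, 81*(541) + 1252*(-35) = 1.
Particular solution: (913, -59).
General solution: m = 913 + 1252t, n = -59 - 81t for integer t.
-1415 ≤ 913 + 1252t ≤ 18382 gives t ∈ [-1, 13], which is 15 values.

15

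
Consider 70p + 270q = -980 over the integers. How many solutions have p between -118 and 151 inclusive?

gcd(270, 70) = 10.
By Bézout, 70·(4) + 270·(-1) = 10.
Particular solution: (13, -7).
General solution: p = 13 + 27t, q = -7 - 7t for integer t.
-118 ≤ 13 + 27t ≤ 151 gives t ∈ [-4, 5], which is 10 values.

10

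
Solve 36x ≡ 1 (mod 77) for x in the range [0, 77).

gcd(77, 36) = 1  (77 = 2*36 + 5, 36 = 7*5 + 1, 5 = 5*1).
Back-substituting, 36*(15) + 77*(-7) = 1.
So 36*15 ≡ 1 (mod 77), and 15 mod 77 = 15.

15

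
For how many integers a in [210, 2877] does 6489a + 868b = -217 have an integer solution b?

21

gcd(6489, 868) = 7  (6489 = 7·868 + 413, 868 = 2·413 + 42, 413 = 9·42 + 35, 42 = 1·35 + 7, 35 = 5·7).
Back-substituting, 6489·(-21) + 868·(157) = 7.
Scale by -31: particular solution (651, -4867); reduce a mod 124: (31, -232).
General solution: a = 31 + 124t, b = -232 - 927t for integer t.
210 ≤ 31 + 124t ≤ 2877 gives t ∈ [2, 22], which is 21 values.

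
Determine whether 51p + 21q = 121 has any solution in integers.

no

gcd(51, 21) = 3.
3 does not divide 121 (remainder 1), so no integer solutions.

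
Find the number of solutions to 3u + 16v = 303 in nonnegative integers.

7

gcd(16, 3) = 1.
By Bézout, 3×(-5) + 16×(1) = 1.
One solution: (5, 18).
General: u = 5 + 16t, v = 18 - 3t.
u ≥ 0 ⇒ t ≥ 0; v ≥ 0 ⇒ t ≤ 6. So t ∈ [0, 6]: 7 solutions.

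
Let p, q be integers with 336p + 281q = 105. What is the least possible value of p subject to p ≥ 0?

53

gcd(336, 281) = 1  (336 = 1×281 + 55, 281 = 5×55 + 6, 55 = 9×6 + 1, 6 = 6×1).
1 divides 105, so solutions exist.
Back-substituting, 336×(46) + 281×(-55) = 1.
Scale by 105/1 = 105: (p₀, q₀) = (4830, -5775).
General solution: p = 4830 + 281t, q = -5775 - 336t for integer t.
p ≥ 0: smallest is 4830 mod 281 = 53 (at t = -17), with q = -63.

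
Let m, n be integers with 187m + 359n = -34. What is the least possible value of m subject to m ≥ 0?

gcd(359, 187) = 1  (359 = 1*187 + 172, 187 = 1*172 + 15, 172 = 11*15 + 7, 15 = 2*7 + 1, 7 = 7*1).
1 divides -34, so solutions exist.
Back-substituting, 187*(48) + 359*(-25) = 1.
Scale by -34/1 = -34: (m₀, n₀) = (-1632, 850).
General solution: m = -1632 + 359t, n = 850 - 187t for integer t.
m ≥ 0: smallest is -1632 mod 359 = 163 (at t = 5), with n = -85.

163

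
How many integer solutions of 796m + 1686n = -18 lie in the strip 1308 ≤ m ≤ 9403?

10

gcd(1686, 796):
  1686 = 2·796 + 94
  796 = 8·94 + 44
  94 = 2·44 + 6
  44 = 7·6 + 2
  6 = 3·2
so gcd(1686, 796) = 2.
Back-substitute for Bézout coefficients:
  2 = 44 - 7·6
  ... = 796·(269) + 1686·(-127)
Scale by -9: particular solution (-2421, 1143); reduce m mod 843: (108, -51).
General solution: m = 108 + 843t, n = -51 - 398t for integer t.
1308 ≤ 108 + 843t ≤ 9403 gives t ∈ [2, 11], which is 10 values.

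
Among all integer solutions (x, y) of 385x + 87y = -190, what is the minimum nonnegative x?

gcd(385, 87) = 1.
1 divides -190, so solutions exist.
By Bézout, 385×(40) + 87×(-177) = 1.
Scale by -190/1 = -190: (x₀, y₀) = (-7600, 33630).
General solution: x = -7600 + 87t, y = 33630 - 385t for integer t.
x ≥ 0: smallest is -7600 mod 87 = 56 (at t = 88), with y = -250.

56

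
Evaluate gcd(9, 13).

1

gcd(13, 9):
  13 = 1*9 + 4
  9 = 2*4 + 1
  4 = 4*1
so gcd(13, 9) = 1.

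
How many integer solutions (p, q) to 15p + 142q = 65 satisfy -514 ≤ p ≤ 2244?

20

gcd(142, 15) = 1.
By Bézout, 15·(19) + 142·(-2) = 1.
Particular solution: (99, -10).
General solution: p = 99 + 142t, q = -10 - 15t for integer t.
-514 ≤ 99 + 142t ≤ 2244 gives t ∈ [-4, 15], which is 20 values.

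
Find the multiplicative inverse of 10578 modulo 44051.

gcd(44051, 10578) = 1  (44051 = 4×10578 + 1739, 10578 = 6×1739 + 144, 1739 = 12×144 + 11, 144 = 13×11 + 1, 11 = 11×1).
Back-substituting, 10578×(3977) + 44051×(-955) = 1.
So 10578×3977 ≡ 1 (mod 44051), and 3977 mod 44051 = 3977.

3977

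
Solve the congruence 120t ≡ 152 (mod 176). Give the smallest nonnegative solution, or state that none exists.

13

gcd(176, 120) = 8.
8 divides 152, so solutions exist.
By Bézout, 120×(3) + 176×(-2) = 8.
So 120×(3) ≡ 8 (mod 176); multiply by 19: t ≡ 57 (mod 22).
Smallest nonnegative: t = 57 mod 22 = 13.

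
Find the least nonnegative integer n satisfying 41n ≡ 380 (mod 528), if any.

gcd(528, 41) = 1.
1 divides 380, so solutions exist.
By Bézout, 41×(-103) + 528×(8) = 1.
So 41×(-103) ≡ 1 (mod 528); multiply by 380: n ≡ -39140 (mod 528).
Smallest nonnegative: n = -39140 mod 528 = 460.

460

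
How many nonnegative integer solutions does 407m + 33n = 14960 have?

gcd(407, 33) = 11  (407 = 12×33 + 11, 33 = 3×11).
Back-substituting, 407×(1) + 33×(-12) = 11.
Scale by 1360: one solution is (1360, -16320). Reduce m mod 3: (1, 441).
General: m = 1 + 3t, n = 441 - 37t.
m ≥ 0 ⇒ t ≥ 0; n ≥ 0 ⇒ t ≤ 11. So t ∈ [0, 11]: 12 solutions.

12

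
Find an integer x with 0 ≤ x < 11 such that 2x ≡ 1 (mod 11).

gcd(11, 2):
  11 = 5×2 + 1
  2 = 2×1
so gcd(11, 2) = 1.
Back-substitute for Bézout coefficients:
  1 = 11 - 5×2
  ... = 2×(-5) + 11×(1)
So 2×-5 ≡ 1 (mod 11), and -5 mod 11 = 6.

6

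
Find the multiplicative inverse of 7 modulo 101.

gcd(101, 7) = 1  (101 = 14·7 + 3, 7 = 2·3 + 1, 3 = 3·1).
Back-substituting, 7·(29) + 101·(-2) = 1.
So 7·29 ≡ 1 (mod 101), and 29 mod 101 = 29.

29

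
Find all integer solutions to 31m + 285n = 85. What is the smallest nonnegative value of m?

205

gcd(285, 31) = 1  (285 = 9×31 + 6, 31 = 5×6 + 1, 6 = 6×1).
1 divides 85, so solutions exist.
Back-substituting, 31×(46) + 285×(-5) = 1.
Scale by 85/1 = 85: (m₀, n₀) = (3910, -425).
General solution: m = 3910 + 285t, n = -425 - 31t for integer t.
m ≥ 0: smallest is 3910 mod 285 = 205 (at t = -13), with n = -22.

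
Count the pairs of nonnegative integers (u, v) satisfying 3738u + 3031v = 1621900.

1

gcd(3738, 3031) = 7.
By Bézout, 3738×(-30) + 3031×(37) = 7.
One solution: (382, 64).
General: u = 382 + 433t, v = 64 - 534t.
u ≥ 0 ⇒ t ≥ 0; v ≥ 0 ⇒ t ≤ 0. So t ∈ [0, 0]: 1 solution.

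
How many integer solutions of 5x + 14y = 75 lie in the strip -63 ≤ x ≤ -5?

gcd(14, 5) = 1  (14 = 2×5 + 4, 5 = 1×4 + 1, 4 = 4×1).
Back-substituting, 5×(3) + 14×(-1) = 1.
Scale by 75: particular solution (225, -75); reduce x mod 14: (1, 5).
General solution: x = 1 + 14t, y = 5 - 5t for integer t.
-63 ≤ 1 + 14t ≤ -5 gives t ∈ [-4, -1], which is 4 values.

4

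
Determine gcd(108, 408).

12

gcd(408, 108):
  408 = 3×108 + 84
  108 = 1×84 + 24
  84 = 3×24 + 12
  24 = 2×12
so gcd(408, 108) = 12.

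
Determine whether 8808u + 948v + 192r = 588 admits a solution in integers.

yes

gcd(8808, 948):
  8808 = 9×948 + 276
  948 = 3×276 + 120
  276 = 2×120 + 36
  120 = 3×36 + 12
  36 = 3×12
so gcd(8808, 948) = 12.
gcd(12, 192) = 12.
12 divides 588, so integer solutions exist.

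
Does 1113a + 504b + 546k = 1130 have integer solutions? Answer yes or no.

no

gcd(1113, 504):
  1113 = 2×504 + 105
  504 = 4×105 + 84
  105 = 1×84 + 21
  84 = 4×21
so gcd(1113, 504) = 21.
gcd(21, 546) = 21.
21 does not divide 1130 (remainder 17), so no integer solutions.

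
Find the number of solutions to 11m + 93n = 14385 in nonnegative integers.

gcd(93, 11):
  93 = 8×11 + 5
  11 = 2×5 + 1
  5 = 5×1
so gcd(93, 11) = 1.
Back-substitute for Bézout coefficients:
  1 = 11 - 2×5
  ... = 11×(17) + 93×(-2)
Scale by 14385: one solution is (244545, -28770). Reduce m mod 93: (48, 149).
General: m = 48 + 93t, n = 149 - 11t.
m ≥ 0 ⇒ t ≥ 0; n ≥ 0 ⇒ t ≤ 13. So t ∈ [0, 13]: 14 solutions.

14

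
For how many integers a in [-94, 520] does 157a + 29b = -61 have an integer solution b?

gcd(157, 29):
  157 = 5×29 + 12
  29 = 2×12 + 5
  12 = 2×5 + 2
  5 = 2×2 + 1
  2 = 2×1
so gcd(157, 29) = 1.
Back-substitute for Bézout coefficients:
  1 = 5 - 2×2
  ... = 157×(-12) + 29×(65)
Scale by -61: particular solution (732, -3965); reduce a mod 29: (7, -40).
General solution: a = 7 + 29t, b = -40 - 157t for integer t.
-94 ≤ 7 + 29t ≤ 520 gives t ∈ [-3, 17], which is 21 values.

21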